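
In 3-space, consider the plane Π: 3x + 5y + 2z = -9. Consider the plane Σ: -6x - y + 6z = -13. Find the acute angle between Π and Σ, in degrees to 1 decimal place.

77.9

cos θ = |n₁·n₂| / (|n₁||n₂|) = |-11| / (√38 · √73).
θ = arccos(0.20885) ≈ 77.9°.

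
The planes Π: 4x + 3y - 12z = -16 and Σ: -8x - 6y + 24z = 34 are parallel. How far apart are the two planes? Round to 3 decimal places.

Rescale Σ by 1/(-2): 4x + 3y - 12z = -17. Then distance = |-16 − (-17)| / √169 ≈ 0.077.

0.077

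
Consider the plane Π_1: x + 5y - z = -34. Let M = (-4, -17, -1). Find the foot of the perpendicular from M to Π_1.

(-2, -7, -3)

Foot = M − λn with λ = (n·M − d)/|n|² = (-88 − (-34))/27 = -2.
Foot = (-4, -17, -1) − (-2)·(1, 5, -1) = (-2, -7, -3).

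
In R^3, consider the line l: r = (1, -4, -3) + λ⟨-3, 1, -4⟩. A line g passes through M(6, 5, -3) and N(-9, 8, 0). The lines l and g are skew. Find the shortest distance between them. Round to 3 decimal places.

A direction vector for g is N − M = (-15, 3, 3).
Common perpendicular direction n = (-3, 1, -4) × (-15, 3, 3) = (15, 69, 6).
With w = (6, 5, -3) − (1, -4, -3) = (5, 9, 0), w · n = 696.
Distance = |w · n| / |n| = |696| / √5022 ≈ 9.821.

9.821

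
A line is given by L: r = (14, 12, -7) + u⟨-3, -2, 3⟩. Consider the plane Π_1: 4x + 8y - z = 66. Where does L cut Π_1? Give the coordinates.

Substitute r = (14, 12, -7) + t(-3, -2, 3) into the plane: 159 + (-31)t = 66, so t = 3.
Intersection: (14, 12, -7) + 3·(-3, -2, 3) = (5, 6, 2).

(5, 6, 2)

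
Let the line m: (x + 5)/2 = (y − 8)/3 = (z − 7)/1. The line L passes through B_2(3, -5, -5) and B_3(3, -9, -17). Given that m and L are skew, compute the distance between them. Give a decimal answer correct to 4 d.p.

11.5709

m has direction (2, 3, 1) through (-5, 8, 7).
A direction vector for L is B_3 − B_2 = (0, -4, -12).
Common perpendicular direction n = (2, 3, 1) × (0, -4, -12) = (-32, 24, -8).
With w = (3, -5, -5) − (-5, 8, 7) = (8, -13, -12), w · n = -472.
Distance = |w · n| / |n| = |-472| / √1664 ≈ 11.5709.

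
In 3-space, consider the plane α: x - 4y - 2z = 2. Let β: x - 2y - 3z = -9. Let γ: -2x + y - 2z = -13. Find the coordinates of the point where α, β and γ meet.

(0, -3, 5)

Solving the 3×3 linear system x - 4y - 2z = 2, x - 2y - 3z = -9, -2x + y - 2z = -13 (e.g. by elimination or Cramer's rule, determinant = -19) gives (0, -3, 5).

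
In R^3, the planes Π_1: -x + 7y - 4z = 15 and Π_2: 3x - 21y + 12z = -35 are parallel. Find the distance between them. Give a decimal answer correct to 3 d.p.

Rescale Π_2 by 1/(-3): -x + 7y - 4z = 35/3. Then distance = |15 − (35/3)| / √66 ≈ 0.410.

0.410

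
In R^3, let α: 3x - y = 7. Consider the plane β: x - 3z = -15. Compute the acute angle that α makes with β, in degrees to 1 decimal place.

cos θ = |n₁·n₂| / (|n₁||n₂|) = |3| / (√10 · √10).
θ = arccos(0.30000) ≈ 72.5°.

72.5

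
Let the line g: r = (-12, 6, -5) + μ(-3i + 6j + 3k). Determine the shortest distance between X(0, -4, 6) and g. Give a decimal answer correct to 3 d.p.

Taking (-12, 6, -5) on g with direction v = (-3, 6, 3): w = X − (-12, 6, -5) = (12, -10, 11), and w × v = (-96, -69, 42).
Distance = |w × v| / |v| = √15741 / √54 ≈ 17.073.

17.073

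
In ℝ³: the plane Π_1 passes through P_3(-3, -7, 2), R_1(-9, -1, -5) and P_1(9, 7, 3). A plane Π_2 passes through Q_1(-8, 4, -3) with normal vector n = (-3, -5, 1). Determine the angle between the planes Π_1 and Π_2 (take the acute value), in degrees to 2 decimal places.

86.28

P_3R_1 = (-6, 6, -7), P_3P_1 = (12, 14, 1); a normal to Π_1 is P_3R_1 × P_3P_1 = (104, -78, -156).
Using P_3: Π_1 has equation 104x - 78y - 156z = -78.
Π_2: n·r = n·Q_1 gives -3x - 5y + z = 1.
cos θ = |n₁·n₂| / (|n₁||n₂|) = |-78| / (√41236 · √35).
θ = arccos(0.06493) ≈ 86.28°.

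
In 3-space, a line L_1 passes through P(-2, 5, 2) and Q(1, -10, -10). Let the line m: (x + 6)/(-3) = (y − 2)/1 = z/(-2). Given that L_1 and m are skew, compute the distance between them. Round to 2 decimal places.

A direction vector for L_1 is Q − P = (3, -15, -12).
m has direction (-3, 1, -2) through (-6, 2, 0).
Common perpendicular direction n = (3, -15, -12) × (-3, 1, -2) = (42, 42, -42).
With w = (-6, 2, 0) − (-2, 5, 2) = (-4, -3, -2), w · n = -210.
Distance = |w · n| / |n| = |-210| / √5292 ≈ 2.89.

2.89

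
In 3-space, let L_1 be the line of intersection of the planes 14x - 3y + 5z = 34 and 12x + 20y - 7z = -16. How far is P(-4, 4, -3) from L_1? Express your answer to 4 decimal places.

Direction of L_1: (14, -3, 5) × (12, 20, -7) = (-79, 158, 316).
A point on L_1: solving the two plane equations with x = 2 gives (2, -2, 0).
Taking (2, -2, 0) on L_1 with direction v = (-79, 158, 316): w = P − (2, -2, 0) = (-6, 6, -3), and w × v = (2370, 2133, -474).
Distance = |w × v| / |v| = √10391265 / √131061 ≈ 8.9043.

8.9043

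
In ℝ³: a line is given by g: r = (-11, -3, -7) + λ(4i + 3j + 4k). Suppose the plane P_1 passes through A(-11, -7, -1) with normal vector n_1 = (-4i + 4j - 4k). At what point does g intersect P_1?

(-3, 3, 1)

P_1: n_1·r = n_1·A gives -4x + 4y - 4z = 20.
Substitute r = (-11, -3, -7) + t(4, 3, 4) into the plane: 60 + (-20)t = 20, so t = 2.
Intersection: (-11, -3, -7) + 2·(4, 3, 4) = (-3, 3, 1).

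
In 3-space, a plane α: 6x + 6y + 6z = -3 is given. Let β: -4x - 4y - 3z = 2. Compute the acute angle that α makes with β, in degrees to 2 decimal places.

7.33

cos θ = |n₁·n₂| / (|n₁||n₂|) = |-66| / (√108 · √41).
θ = arccos(0.99184) ≈ 7.33°.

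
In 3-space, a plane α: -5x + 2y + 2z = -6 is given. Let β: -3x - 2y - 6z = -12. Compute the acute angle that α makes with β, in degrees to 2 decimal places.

88.58

cos θ = |n₁·n₂| / (|n₁||n₂|) = |-1| / (√33 · √49).
θ = arccos(0.02487) ≈ 88.58°.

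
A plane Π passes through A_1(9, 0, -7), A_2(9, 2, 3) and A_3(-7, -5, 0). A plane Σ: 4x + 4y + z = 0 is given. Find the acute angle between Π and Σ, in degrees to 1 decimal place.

69.5

A_1A_2 = (0, 2, 10), A_1A_3 = (-16, -5, 7); a normal to Π is A_1A_2 × A_1A_3 = (64, -160, 32).
Using A_1: Π has equation 64x - 160y + 32z = 352.
cos θ = |n₁·n₂| / (|n₁||n₂|) = |-352| / (√30720 · √33).
θ = arccos(0.34960) ≈ 69.5°.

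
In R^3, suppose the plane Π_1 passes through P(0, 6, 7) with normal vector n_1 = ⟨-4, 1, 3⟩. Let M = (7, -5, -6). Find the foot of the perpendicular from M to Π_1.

(-5, -2, 3)

Π_1: n_1·r = n_1·P gives -4x + y + 3z = 27.
Foot = M − λn with λ = (n·M − d)/|n|² = (-51 − 27)/26 = -3.
Foot = (7, -5, -6) − (-3)·(-4, 1, 3) = (-5, -2, 3).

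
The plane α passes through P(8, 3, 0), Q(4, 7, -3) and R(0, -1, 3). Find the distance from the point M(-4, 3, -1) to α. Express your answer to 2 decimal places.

PQ = (-4, 4, -3), PR = (-8, -4, 3); a normal to α is PQ × PR = (0, 36, 48).
Using P: α has equation 36y + 48z = 108.
n·M − d = (0)·(-4) + (36)·(3) + (48)·(-1) − 108 = -48; |n| = √3600.
Distance = |-48| / √3600 = 48/√3600 ≈ 0.80.

0.80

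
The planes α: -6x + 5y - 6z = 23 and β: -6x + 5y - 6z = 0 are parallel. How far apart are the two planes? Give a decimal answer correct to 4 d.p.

2.3353

Same normal n = (-6, 5, -6) with |n| = √97; distance = |23 − 0| / |n| = 23/√97 ≈ 2.3353.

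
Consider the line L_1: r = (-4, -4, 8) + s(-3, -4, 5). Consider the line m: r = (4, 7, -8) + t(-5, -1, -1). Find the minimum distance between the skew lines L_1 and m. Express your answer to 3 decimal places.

Common perpendicular direction n = (-3, -4, 5) × (-5, -1, -1) = (9, -28, -17).
With w = (4, 7, -8) − (-4, -4, 8) = (8, 11, -16), w · n = 36.
Distance = |w · n| / |n| = |36| / √1154 ≈ 1.060.

1.060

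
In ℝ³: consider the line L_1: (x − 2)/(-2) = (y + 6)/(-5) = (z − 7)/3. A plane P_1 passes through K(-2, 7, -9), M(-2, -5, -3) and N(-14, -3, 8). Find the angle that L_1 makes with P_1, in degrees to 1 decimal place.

L_1 has direction (-2, -5, 3) through (2, -6, 7).
KM = (0, -12, 6), KN = (-12, -10, 17); a normal to P_1 is KM × KN = (-144, -72, -144).
Using K: P_1 has equation -144x - 72y - 144z = 1080.
sin θ = |n·v| / (|n||v|) = |216| / (√46656 · √38) = 0.16222.
θ ≈ 9.3°.

9.3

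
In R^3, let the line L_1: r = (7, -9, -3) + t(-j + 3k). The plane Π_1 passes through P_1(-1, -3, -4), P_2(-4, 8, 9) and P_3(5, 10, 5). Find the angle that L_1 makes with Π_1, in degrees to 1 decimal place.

54.0

P_1P_2 = (-3, 11, 13), P_1P_3 = (6, 13, 9); a normal to Π_1 is P_1P_2 × P_1P_3 = (-70, 105, -105).
Using P_1: Π_1 has equation -70x + 105y - 105z = 175.
sin θ = |n·v| / (|n||v|) = |-420| / (√26950 · √10) = 0.80904.
θ ≈ 54.0°.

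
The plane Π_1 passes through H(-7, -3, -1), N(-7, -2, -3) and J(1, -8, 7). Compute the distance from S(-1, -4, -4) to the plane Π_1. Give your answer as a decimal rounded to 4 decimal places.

HN = (0, 1, -2), HJ = (8, -5, 8); a normal to Π_1 is HN × HJ = (-2, -16, -8).
Using H: Π_1 has equation -2x - 16y - 8z = 70.
n·S − d = (-2)·(-1) + (-16)·(-4) + (-8)·(-4) − 70 = 28; |n| = √324.
Distance = |28| / √324 = 28/√324 ≈ 1.5556.

1.5556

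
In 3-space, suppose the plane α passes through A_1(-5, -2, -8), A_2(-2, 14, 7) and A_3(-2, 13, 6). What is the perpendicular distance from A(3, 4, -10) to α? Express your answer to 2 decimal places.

3.67

A_1A_2 = (3, 16, 15), A_1A_3 = (3, 15, 14); a normal to α is A_1A_2 × A_1A_3 = (-1, 3, -3).
Using A_1: α has equation -x + 3y - 3z = 23.
n·A − d = (-1)·(3) + (3)·(4) + (-3)·(-10) − 23 = 16; |n| = √19.
Distance = |16| / √19 = 16/√19 ≈ 3.67.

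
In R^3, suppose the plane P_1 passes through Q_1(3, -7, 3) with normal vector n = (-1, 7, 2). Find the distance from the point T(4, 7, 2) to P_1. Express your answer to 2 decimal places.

12.93

P_1: n·r = n·Q_1 gives -x + 7y + 2z = -46.
n·T − d = (-1)·(4) + (7)·(7) + (2)·(2) − (-46) = 95; |n| = √54.
Distance = |95| / √54 = 95/√54 ≈ 12.93.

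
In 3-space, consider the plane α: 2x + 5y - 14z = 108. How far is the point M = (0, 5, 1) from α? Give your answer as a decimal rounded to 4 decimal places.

n·M − d = (2)·(0) + (5)·(5) + (-14)·(1) − 108 = -97; |n| = √225.
Distance = |-97| / √225 = 97/√225 ≈ 6.4667.

6.4667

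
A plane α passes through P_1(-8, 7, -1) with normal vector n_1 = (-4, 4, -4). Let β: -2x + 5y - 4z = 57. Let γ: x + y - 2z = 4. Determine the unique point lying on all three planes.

α: n_1·r = n_1·P_1 gives -4x + 4y - 4z = 64.
Solving the 3×3 linear system -4x + 4y - 4z = 64, -2x + 5y - 4z = 57, x + y - 2z = 4 (e.g. by elimination or Cramer's rule, determinant = 20) gives (-7, 7, -2).

(-7, 7, -2)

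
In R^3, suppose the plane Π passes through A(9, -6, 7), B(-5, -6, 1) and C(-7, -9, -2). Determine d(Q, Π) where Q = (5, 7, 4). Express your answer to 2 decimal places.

8.12

AB = (-14, 0, -6), AC = (-16, -3, -9); a normal to Π is AB × AC = (-18, -30, 42).
Using A: Π has equation -18x - 30y + 42z = 312.
n·Q − d = (-18)·(5) + (-30)·(7) + (42)·(4) − 312 = -444; |n| = √2988.
Distance = |-444| / √2988 = 444/√2988 ≈ 8.12.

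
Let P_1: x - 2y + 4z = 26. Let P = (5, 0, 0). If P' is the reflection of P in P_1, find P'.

(7, -4, 8)

λ = (n·P − d)/|n|² = (5 − 26)/21 = -1.
Reflection = P − 2λn = (5, 0, 0) − (-2)·(1, -2, 4) = (7, -4, 8).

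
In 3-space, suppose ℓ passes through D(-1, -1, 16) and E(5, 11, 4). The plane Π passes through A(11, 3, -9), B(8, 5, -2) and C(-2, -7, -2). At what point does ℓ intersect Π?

(3, 7, 8)

A direction vector for ℓ is E − D = (6, 12, -12).
AB = (-3, 2, 7), AC = (-13, -10, 7); a normal to Π is AB × AC = (84, -70, 56).
Using A: Π has equation 84x - 70y + 56z = 210.
Substitute r = (-1, -1, 16) + t(6, 12, -12) into the plane: 882 + (-1008)t = 210, so t = 2/3.
Intersection: (-1, -1, 16) + (2/3)·(6, 12, -12) = (3, 7, 8).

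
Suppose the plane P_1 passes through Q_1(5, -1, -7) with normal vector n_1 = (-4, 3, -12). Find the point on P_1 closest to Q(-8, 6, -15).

(-4, 3, -3)

P_1: n_1·r = n_1·Q_1 gives -4x + 3y - 12z = 61.
Foot = Q − λn with λ = (n·Q − d)/|n|² = (230 − 61)/169 = 1.
Foot = (-8, 6, -15) − 1·(-4, 3, -12) = (-4, 3, -3).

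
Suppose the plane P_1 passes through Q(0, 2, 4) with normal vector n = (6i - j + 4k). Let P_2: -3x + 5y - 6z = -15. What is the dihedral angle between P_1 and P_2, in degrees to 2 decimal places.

P_1: n·r = n·Q gives 6x - y + 4z = 14.
cos θ = |n₁·n₂| / (|n₁||n₂|) = |-47| / (√53 · √70).
θ = arccos(0.77163) ≈ 39.50°.

39.50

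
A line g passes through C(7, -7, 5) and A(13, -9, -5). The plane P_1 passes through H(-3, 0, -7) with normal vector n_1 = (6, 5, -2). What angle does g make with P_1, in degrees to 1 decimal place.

28.8

A direction vector for g is A − C = (6, -2, -10).
P_1: n_1·r = n_1·H gives 6x + 5y - 2z = -4.
sin θ = |n·v| / (|n||v|) = |46| / (√65 · √140) = 0.48221.
θ ≈ 28.8°.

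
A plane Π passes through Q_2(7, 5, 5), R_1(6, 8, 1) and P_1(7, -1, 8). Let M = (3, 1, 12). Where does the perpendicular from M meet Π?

Q_2R_1 = (-1, 3, -4), Q_2P_1 = (0, -6, 3); a normal to Π is Q_2R_1 × Q_2P_1 = (-15, 3, 6).
Using Q_2: Π has equation -15x + 3y + 6z = -60.
Foot = M − λn with λ = (n·M − d)/|n|² = (30 − (-60))/270 = 1/3.
Foot = (3, 1, 12) − (1/3)·(-15, 3, 6) = (8, 0, 10).

(8, 0, 10)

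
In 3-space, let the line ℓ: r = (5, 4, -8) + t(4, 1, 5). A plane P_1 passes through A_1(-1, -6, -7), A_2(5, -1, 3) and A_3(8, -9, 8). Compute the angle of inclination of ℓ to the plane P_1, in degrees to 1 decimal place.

A_1A_2 = (6, 5, 10), A_1A_3 = (9, -3, 15); a normal to P_1 is A_1A_2 × A_1A_3 = (105, 0, -63).
Using A_1: P_1 has equation 105x - 63z = 336.
sin θ = |n·v| / (|n||v|) = |105| / (√14994 · √42) = 0.13231.
θ ≈ 7.6°.

7.6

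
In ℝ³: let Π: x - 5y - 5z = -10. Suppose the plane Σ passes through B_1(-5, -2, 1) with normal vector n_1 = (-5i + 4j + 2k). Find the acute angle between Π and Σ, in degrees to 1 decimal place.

Σ: n_1·r = n_1·B_1 gives -5x + 4y + 2z = 19.
cos θ = |n₁·n₂| / (|n₁||n₂|) = |-35| / (√51 · √45).
θ = arccos(0.73060) ≈ 43.1°.

43.1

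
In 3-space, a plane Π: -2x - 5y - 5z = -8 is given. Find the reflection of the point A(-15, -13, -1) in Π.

λ = (n·A − d)/|n|² = (100 − (-8))/54 = 2.
Reflection = A − 2λn = (-15, -13, -1) − 4·(-2, -5, -5) = (-7, 7, 19).

(-7, 7, 19)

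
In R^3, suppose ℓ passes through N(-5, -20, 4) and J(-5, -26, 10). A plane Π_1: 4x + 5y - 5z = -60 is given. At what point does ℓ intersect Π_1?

(-5, -12, -4)

A direction vector for ℓ is J − N = (0, -6, 6).
Substitute r = (-5, -20, 4) + t(0, -6, 6) into the plane: -140 + (-60)t = -60, so t = -4/3.
Intersection: (-5, -20, 4) + (-4/3)·(0, -6, 6) = (-5, -12, -4).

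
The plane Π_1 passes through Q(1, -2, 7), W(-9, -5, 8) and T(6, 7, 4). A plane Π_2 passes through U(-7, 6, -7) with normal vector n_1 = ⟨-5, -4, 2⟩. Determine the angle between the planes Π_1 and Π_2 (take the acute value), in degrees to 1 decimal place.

QW = (-10, -3, 1), QT = (5, 9, -3); a normal to Π_1 is QW × QT = (0, -25, -75).
Using Q: Π_1 has equation -25y - 75z = -475.
Π_2: n_1·r = n_1·U gives -5x - 4y + 2z = -3.
cos θ = |n₁·n₂| / (|n₁||n₂|) = |-50| / (√6250 · √45).
θ = arccos(0.09428) ≈ 84.6°.

84.6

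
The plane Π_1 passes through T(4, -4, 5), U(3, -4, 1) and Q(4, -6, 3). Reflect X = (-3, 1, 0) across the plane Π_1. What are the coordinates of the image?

(5, 3, -2)

TU = (-1, 0, -4), TQ = (0, -2, -2); a normal to Π_1 is TU × TQ = (-8, -2, 2).
Using T: Π_1 has equation -8x - 2y + 2z = -14.
λ = (n·X − d)/|n|² = (22 − (-14))/72 = 1/2.
Reflection = X − 2λn = (-3, 1, 0) − 1·(-8, -2, 2) = (5, 3, -2).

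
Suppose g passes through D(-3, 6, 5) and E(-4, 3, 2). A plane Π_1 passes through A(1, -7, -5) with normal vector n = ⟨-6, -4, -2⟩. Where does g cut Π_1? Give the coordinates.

A direction vector for g is E − D = (-1, -3, -3).
Π_1: n·r = n·A gives -6x - 4y - 2z = 32.
Substitute r = (-3, 6, 5) + t(-1, -3, -3) into the plane: -16 + 24t = 32, so t = 2.
Intersection: (-3, 6, 5) + 2·(-1, -3, -3) = (-5, 0, -1).

(-5, 0, -1)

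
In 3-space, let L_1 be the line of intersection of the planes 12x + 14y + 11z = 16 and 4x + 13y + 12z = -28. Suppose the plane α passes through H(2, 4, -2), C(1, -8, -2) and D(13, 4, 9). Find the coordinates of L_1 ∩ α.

(7, -8, 4)

Direction of L_1: (12, 14, 11) × (4, 13, 12) = (25, -100, 100).
A point on L_1: solving the two plane equations with x = 6 gives (6, -4, 0).
HC = (-1, -12, 0), HD = (11, 0, 11); a normal to α is HC × HD = (-132, 11, 132).
Using H: α has equation -132x + 11y + 132z = -484.
Substitute r = (6, -4, 0) + t(25, -100, 100) into the plane: -836 + 8800t = -484, so t = 1/25.
Intersection: (6, -4, 0) + (1/25)·(25, -100, 100) = (7, -8, 4).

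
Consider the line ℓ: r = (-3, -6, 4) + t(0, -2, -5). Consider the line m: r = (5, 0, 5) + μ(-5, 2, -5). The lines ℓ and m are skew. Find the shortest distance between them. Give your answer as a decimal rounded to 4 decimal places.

Common perpendicular direction n = (0, -2, -5) × (-5, 2, -5) = (20, 25, -10).
With w = (5, 0, 5) − (-3, -6, 4) = (8, 6, 1), w · n = 300.
Distance = |w · n| / |n| = |300| / √1125 ≈ 8.9443.

8.9443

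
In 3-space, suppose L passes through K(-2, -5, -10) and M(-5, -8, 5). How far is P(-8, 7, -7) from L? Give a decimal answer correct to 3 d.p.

A direction vector for L is M − K = (-3, -3, 15).
Taking (-2, -5, -10) on L with direction v = (-3, -3, 15): w = P − (-2, -5, -10) = (-6, 12, 3), and w × v = (189, 81, 54).
Distance = |w × v| / |v| = √45198 / √243 ≈ 13.638.

13.638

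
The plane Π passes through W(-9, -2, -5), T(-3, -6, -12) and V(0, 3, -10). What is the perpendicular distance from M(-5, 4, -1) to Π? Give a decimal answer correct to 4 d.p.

3.1076

WT = (6, -4, -7), WV = (9, 5, -5); a normal to Π is WT × WV = (55, -33, 66).
Using W: Π has equation 55x - 33y + 66z = -759.
n·M − d = (55)·(-5) + (-33)·(4) + (66)·(-1) − (-759) = 286; |n| = √8470.
Distance = |286| / √8470 = 286/√8470 ≈ 3.1076.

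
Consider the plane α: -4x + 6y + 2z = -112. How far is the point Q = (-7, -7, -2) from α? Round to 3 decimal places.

n·Q − d = (-4)·(-7) + (6)·(-7) + (2)·(-2) − (-112) = 94; |n| = √56.
Distance = |94| / √56 = 94/√56 ≈ 12.561.

12.561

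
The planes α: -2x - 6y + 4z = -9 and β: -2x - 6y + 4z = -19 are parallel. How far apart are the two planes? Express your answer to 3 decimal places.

Same normal n = (-2, -6, 4) with |n| = √56; distance = |-9 − (-19)| / |n| = 10/√56 ≈ 1.336.

1.336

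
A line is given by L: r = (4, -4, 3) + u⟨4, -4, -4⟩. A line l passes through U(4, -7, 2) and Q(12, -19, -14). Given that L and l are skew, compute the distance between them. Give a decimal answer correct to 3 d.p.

A direction vector for l is Q − U = (8, -12, -16).
Common perpendicular direction n = (4, -4, -4) × (8, -12, -16) = (16, 32, -16).
With w = (4, -7, 2) − (4, -4, 3) = (0, -3, -1), w · n = -80.
Distance = |w · n| / |n| = |-80| / √1536 ≈ 2.041.

2.041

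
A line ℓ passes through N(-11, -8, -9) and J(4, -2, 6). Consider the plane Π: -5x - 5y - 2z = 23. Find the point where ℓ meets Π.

(-1, -4, 1)

A direction vector for ℓ is J − N = (15, 6, 15).
Substitute r = (-11, -8, -9) + t(15, 6, 15) into the plane: 113 + (-135)t = 23, so t = 2/3.
Intersection: (-11, -8, -9) + (2/3)·(15, 6, 15) = (-1, -4, 1).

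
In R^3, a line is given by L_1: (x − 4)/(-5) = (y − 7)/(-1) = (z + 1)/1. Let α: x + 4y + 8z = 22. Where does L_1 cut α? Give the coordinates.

(-6, 5, 1)

L_1 has direction (-5, -1, 1) through (4, 7, -1).
Substitute r = (4, 7, -1) + t(-5, -1, 1) into the plane: 24 + (-1)t = 22, so t = 2.
Intersection: (4, 7, -1) + 2·(-5, -1, 1) = (-6, 5, 1).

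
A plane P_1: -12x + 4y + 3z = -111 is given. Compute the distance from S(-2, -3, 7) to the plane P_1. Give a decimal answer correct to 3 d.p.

n·S − d = (-12)·(-2) + (4)·(-3) + (3)·(7) − (-111) = 144; |n| = √169.
Distance = |144| / √169 = 144/√169 ≈ 11.077.

11.077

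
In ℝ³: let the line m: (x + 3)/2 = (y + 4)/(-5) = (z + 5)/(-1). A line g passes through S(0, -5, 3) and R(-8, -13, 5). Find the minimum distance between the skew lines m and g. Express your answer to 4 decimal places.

m has direction (2, -5, -1) through (-3, -4, -5).
A direction vector for g is R − S = (-8, -8, 2).
Common perpendicular direction n = (2, -5, -1) × (-8, -8, 2) = (-18, 4, -56).
With w = (0, -5, 3) − (-3, -4, -5) = (3, -1, 8), w · n = -506.
Distance = |w · n| / |n| = |-506| / √3476 ≈ 8.5824.

8.5824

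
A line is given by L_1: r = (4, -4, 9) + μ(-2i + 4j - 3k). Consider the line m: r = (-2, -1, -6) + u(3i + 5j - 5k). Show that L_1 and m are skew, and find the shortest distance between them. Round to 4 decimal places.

10.2727

Common perpendicular direction n = (-2, 4, -3) × (3, 5, -5) = (-5, -19, -22).
With w = (-2, -1, -6) − (4, -4, 9) = (-6, 3, -15), w · n = 303.
Since n ≠ 0 the lines are not parallel, and w · n = 303 ≠ 0 so they do not intersect; hence they are skew.
Distance = |w · n| / |n| = |303| / √870 ≈ 10.2727.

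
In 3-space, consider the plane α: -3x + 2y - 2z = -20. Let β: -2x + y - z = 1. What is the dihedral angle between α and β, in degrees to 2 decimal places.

cos θ = |n₁·n₂| / (|n₁||n₂|) = |10| / (√17 · √6).
θ = arccos(0.99015) ≈ 8.05°.

8.05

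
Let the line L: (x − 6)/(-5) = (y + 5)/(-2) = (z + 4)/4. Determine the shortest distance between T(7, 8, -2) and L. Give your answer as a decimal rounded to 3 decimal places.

12.738

L has direction (-5, -2, 4) through (6, -5, -4).
Taking (6, -5, -4) on L with direction v = (-5, -2, 4): w = T − (6, -5, -4) = (1, 13, 2), and w × v = (56, -14, 63).
Distance = |w × v| / |v| = √7301 / √45 ≈ 12.738.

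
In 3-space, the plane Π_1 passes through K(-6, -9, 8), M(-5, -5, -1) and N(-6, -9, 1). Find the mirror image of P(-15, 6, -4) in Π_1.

(9, 0, -4)

KM = (1, 4, -9), KN = (0, 0, -7); a normal to Π_1 is KM × KN = (-28, 7, 0).
Using K: Π_1 has equation -28x + 7y = 105.
λ = (n·P − d)/|n|² = (462 − 105)/833 = 3/7.
Reflection = P − 2λn = (-15, 6, -4) − (6/7)·(-28, 7, 0) = (9, 0, -4).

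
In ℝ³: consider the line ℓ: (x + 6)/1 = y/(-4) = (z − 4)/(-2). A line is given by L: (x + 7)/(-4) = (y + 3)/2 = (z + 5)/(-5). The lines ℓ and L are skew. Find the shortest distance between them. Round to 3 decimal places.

2.054

ℓ has direction (1, -4, -2) through (-6, 0, 4).
L has direction (-4, 2, -5) through (-7, -3, -5).
Common perpendicular direction n = (1, -4, -2) × (-4, 2, -5) = (24, 13, -14).
With w = (-7, -3, -5) − (-6, 0, 4) = (-1, -3, -9), w · n = 63.
Distance = |w · n| / |n| = |63| / √941 ≈ 2.054.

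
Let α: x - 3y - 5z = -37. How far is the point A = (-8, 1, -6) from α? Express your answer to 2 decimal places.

n·A − d = (1)·(-8) + (-3)·(1) + (-5)·(-6) − (-37) = 56; |n| = √35.
Distance = |56| / √35 = 56/√35 ≈ 9.47.

9.47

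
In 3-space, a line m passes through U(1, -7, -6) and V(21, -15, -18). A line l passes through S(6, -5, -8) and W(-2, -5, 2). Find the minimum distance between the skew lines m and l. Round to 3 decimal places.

3.288

A direction vector for m is V − U = (20, -8, -12).
A direction vector for l is W − S = (-8, 0, 10).
Common perpendicular direction n = (20, -8, -12) × (-8, 0, 10) = (-80, -104, -64).
With w = (6, -5, -8) − (1, -7, -6) = (5, 2, -2), w · n = -480.
Distance = |w · n| / |n| = |-480| / √21312 ≈ 3.288.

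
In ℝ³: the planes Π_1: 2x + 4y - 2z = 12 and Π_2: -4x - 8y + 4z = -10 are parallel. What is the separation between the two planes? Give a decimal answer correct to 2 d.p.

Rescale Π_2 by 1/(-2): 2x + 4y - 2z = 5. Then distance = |12 − 5| / √24 ≈ 1.43.

1.43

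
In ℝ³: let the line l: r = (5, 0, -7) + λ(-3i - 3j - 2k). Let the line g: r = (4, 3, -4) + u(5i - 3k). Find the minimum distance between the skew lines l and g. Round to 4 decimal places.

Common perpendicular direction n = (-3, -3, -2) × (5, 0, -3) = (9, -19, 15).
With w = (4, 3, -4) − (5, 0, -7) = (-1, 3, 3), w · n = -21.
Distance = |w · n| / |n| = |-21| / √667 ≈ 0.8131.

0.8131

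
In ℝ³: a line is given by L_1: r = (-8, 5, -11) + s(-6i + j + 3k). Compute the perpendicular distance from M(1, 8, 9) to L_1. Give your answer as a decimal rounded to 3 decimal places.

Taking (-8, 5, -11) on L_1 with direction v = (-6, 1, 3): w = M − (-8, 5, -11) = (9, 3, 20), and w × v = (-11, -147, 27).
Distance = |w × v| / |v| = √22459 / √46 ≈ 22.096.

22.096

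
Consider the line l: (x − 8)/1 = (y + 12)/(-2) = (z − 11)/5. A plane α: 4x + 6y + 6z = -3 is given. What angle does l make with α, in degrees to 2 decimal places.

25.35

l has direction (1, -2, 5) through (8, -12, 11).
sin θ = |n·v| / (|n||v|) = |22| / (√88 · √30) = 0.42817.
θ ≈ 25.35°.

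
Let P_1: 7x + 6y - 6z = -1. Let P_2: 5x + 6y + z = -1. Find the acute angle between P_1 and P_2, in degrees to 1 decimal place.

41.4

cos θ = |n₁·n₂| / (|n₁||n₂|) = |65| / (√121 · √62).
θ = arccos(0.75046) ≈ 41.4°.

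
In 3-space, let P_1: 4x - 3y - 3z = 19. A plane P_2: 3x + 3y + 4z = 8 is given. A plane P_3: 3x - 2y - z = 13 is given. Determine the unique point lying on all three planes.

(4, 0, -1)

Solving the 3×3 linear system 4x - 3y - 3z = 19, 3x + 3y + 4z = 8, 3x - 2y - z = 13 (e.g. by elimination or Cramer's rule, determinant = 20) gives (4, 0, -1).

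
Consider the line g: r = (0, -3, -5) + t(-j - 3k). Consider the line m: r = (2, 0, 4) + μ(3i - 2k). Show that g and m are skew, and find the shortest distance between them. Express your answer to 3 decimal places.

0.413

Common perpendicular direction n = (0, -1, -3) × (3, 0, -2) = (2, -9, 3).
With w = (2, 0, 4) − (0, -3, -5) = (2, 3, 9), w · n = 4.
Since n ≠ 0 the lines are not parallel, and w · n = 4 ≠ 0 so they do not intersect; hence they are skew.
Distance = |w · n| / |n| = |4| / √94 ≈ 0.413.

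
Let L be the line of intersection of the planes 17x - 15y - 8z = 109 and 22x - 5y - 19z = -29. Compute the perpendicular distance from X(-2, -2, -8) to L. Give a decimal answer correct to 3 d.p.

12.808

Direction of L: (17, -15, -8) × (22, -5, -19) = (245, 147, 245).
A point on L: solving the two plane equations with x = 4 gives (4, -7, 8).
Taking (4, -7, 8) on L with direction v = (245, 147, 245): w = X − (4, -7, 8) = (-6, 5, -16), and w × v = (3577, -2450, -2107).
Distance = |w × v| / |v| = √23236878 / √141659 ≈ 12.808.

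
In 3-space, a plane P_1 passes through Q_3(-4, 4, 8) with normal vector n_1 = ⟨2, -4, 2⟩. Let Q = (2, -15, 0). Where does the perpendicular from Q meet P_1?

(-4, -3, -6)

P_1: n_1·r = n_1·Q_3 gives 2x - 4y + 2z = -8.
Foot = Q − λn with λ = (n·Q − d)/|n|² = (64 − (-8))/24 = 3.
Foot = (2, -15, 0) − 3·(2, -4, 2) = (-4, -3, -6).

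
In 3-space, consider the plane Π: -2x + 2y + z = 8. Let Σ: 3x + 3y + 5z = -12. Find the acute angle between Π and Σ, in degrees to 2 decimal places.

75.28

cos θ = |n₁·n₂| / (|n₁||n₂|) = |5| / (√9 · √43).
θ = arccos(0.25416) ≈ 75.28°.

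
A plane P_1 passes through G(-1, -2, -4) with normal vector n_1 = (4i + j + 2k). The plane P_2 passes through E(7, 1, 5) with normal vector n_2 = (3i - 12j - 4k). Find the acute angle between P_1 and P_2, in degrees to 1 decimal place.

P_1: n_1·r = n_1·G gives 4x + y + 2z = -14.
P_2: n_2·r = n_2·E gives 3x - 12y - 4z = -11.
cos θ = |n₁·n₂| / (|n₁||n₂|) = |-8| / (√21 · √169).
θ = arccos(0.13429) ≈ 82.3°.

82.3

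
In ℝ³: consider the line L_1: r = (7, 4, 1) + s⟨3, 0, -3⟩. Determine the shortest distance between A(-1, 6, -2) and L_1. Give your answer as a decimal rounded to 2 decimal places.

Taking (7, 4, 1) on L_1 with direction v = (3, 0, -3): w = A − (7, 4, 1) = (-8, 2, -3), and w × v = (-6, -33, -6).
Distance = |w × v| / |v| = √1161 / √18 ≈ 8.03.

8.03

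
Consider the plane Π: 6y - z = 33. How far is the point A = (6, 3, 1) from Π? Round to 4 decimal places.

n·A − d = (0)·(6) + (6)·(3) + (-1)·(1) − 33 = -16; |n| = √37.
Distance = |-16| / √37 = 16/√37 ≈ 2.6304.

2.6304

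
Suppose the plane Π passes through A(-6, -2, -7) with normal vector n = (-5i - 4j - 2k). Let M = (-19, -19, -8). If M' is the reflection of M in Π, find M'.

(11, 5, 4)

Π: n·r = n·A gives -5x - 4y - 2z = 52.
λ = (n·M − d)/|n|² = (187 − 52)/45 = 3.
Reflection = M − 2λn = (-19, -19, -8) − 6·(-5, -4, -2) = (11, 5, 4).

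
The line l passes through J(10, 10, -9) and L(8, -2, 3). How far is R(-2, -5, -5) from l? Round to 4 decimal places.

12.9430

A direction vector for l is L − J = (-2, -12, 12).
Taking (10, 10, -9) on l with direction v = (-2, -12, 12): w = R − (10, 10, -9) = (-12, -15, 4), and w × v = (-132, 136, 114).
Distance = |w × v| / |v| = √48916 / √292 ≈ 12.9430.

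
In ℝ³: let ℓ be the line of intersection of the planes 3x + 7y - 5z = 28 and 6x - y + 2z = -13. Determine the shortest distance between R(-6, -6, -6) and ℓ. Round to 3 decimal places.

Direction of ℓ: (3, 7, -5) × (6, -1, 2) = (9, -36, -45).
A point on ℓ: solving the two plane equations with x = -1 gives (-1, 3, -2).
Taking (-1, 3, -2) on ℓ with direction v = (9, -36, -45): w = R − (-1, 3, -2) = (-5, -9, -4), and w × v = (261, -261, 261).
Distance = |w × v| / |v| = √204363 / √3402 ≈ 7.751.

7.751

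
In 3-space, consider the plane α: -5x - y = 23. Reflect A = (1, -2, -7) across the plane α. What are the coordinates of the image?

λ = (n·A − d)/|n|² = (-3 − 23)/26 = -1.
Reflection = A − 2λn = (1, -2, -7) − (-2)·(-5, -1, 0) = (-9, -4, -7).

(-9, -4, -7)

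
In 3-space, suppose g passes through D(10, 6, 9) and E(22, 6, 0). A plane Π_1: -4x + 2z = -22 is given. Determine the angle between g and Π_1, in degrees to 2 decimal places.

79.70

A direction vector for g is E − D = (12, 0, -9).
sin θ = |n·v| / (|n||v|) = |-66| / (√20 · √225) = 0.98387.
θ ≈ 79.70°.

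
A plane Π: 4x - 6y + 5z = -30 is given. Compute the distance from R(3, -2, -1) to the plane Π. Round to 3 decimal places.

5.584

n·R − d = (4)·(3) + (-6)·(-2) + (5)·(-1) − (-30) = 49; |n| = √77.
Distance = |49| / √77 = 49/√77 ≈ 5.584.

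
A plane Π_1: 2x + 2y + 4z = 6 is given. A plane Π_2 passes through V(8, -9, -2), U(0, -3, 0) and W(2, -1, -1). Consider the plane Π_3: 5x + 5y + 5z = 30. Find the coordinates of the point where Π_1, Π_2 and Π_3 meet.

VU = (-8, 6, 2), VW = (-6, 8, 1); a normal to Π_2 is VU × VW = (-10, -4, -28).
Using V: Π_2 has equation -10x - 4y - 28z = 12.
Solving the 3×3 linear system 2x + 2y + 4z = 6, -10x - 4y - 28z = 12, 5x + 5y + 5z = 30 (e.g. by elimination or Cramer's rule, determinant = -60) gives (6, 3, -3).

(6, 3, -3)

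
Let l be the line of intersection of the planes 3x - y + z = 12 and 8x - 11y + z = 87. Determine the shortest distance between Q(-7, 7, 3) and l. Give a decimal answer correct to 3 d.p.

16.105

Direction of l: (3, -1, 1) × (8, -11, 1) = (10, 5, -25).
A point on l: solving the two plane equations with x = 5 gives (5, -5, -8).
Taking (5, -5, -8) on l with direction v = (10, 5, -25): w = Q − (5, -5, -8) = (-12, 12, 11), and w × v = (-355, -190, -180).
Distance = |w × v| / |v| = √194525 / √750 ≈ 16.105.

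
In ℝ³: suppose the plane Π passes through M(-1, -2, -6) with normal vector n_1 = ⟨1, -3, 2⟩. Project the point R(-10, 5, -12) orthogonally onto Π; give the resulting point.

(-7, -4, -6)

Π: n_1·r = n_1·M gives x - 3y + 2z = -7.
Foot = R − λn with λ = (n·R − d)/|n|² = (-49 − (-7))/14 = -3.
Foot = (-10, 5, -12) − (-3)·(1, -3, 2) = (-7, -4, -6).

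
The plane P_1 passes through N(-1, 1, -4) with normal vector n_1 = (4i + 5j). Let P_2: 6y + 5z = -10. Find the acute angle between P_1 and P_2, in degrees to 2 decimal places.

P_1: n_1·r = n_1·N gives 4x + 5y = 1.
cos θ = |n₁·n₂| / (|n₁||n₂|) = |30| / (√41 · √61).
θ = arccos(0.59988) ≈ 53.14°.

53.14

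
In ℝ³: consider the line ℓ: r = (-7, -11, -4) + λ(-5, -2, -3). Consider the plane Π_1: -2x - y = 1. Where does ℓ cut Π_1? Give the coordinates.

Substitute r = (-7, -11, -4) + t(-5, -2, -3) into the plane: 25 + 12t = 1, so t = -2.
Intersection: (-7, -11, -4) + (-2)·(-5, -2, -3) = (3, -7, 2).

(3, -7, 2)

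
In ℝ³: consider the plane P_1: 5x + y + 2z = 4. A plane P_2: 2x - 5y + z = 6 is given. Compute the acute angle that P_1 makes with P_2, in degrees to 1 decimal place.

76.5

cos θ = |n₁·n₂| / (|n₁||n₂|) = |7| / (√30 · √30).
θ = arccos(0.23333) ≈ 76.5°.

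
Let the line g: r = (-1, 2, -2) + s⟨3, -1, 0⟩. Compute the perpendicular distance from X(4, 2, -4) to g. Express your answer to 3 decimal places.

2.550

Taking (-1, 2, -2) on g with direction v = (3, -1, 0): w = X − (-1, 2, -2) = (5, 0, -2), and w × v = (-2, -6, -5).
Distance = |w × v| / |v| = √65 / √10 ≈ 2.550.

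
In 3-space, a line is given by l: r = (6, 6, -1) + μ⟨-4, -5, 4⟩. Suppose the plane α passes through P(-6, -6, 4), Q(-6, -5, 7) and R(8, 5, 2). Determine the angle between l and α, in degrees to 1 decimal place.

17.2

PQ = (0, 1, 3), PR = (14, 11, -2); a normal to α is PQ × PR = (-35, 42, -14).
Using P: α has equation -35x + 42y - 14z = -98.
sin θ = |n·v| / (|n||v|) = |-126| / (√3185 · √57) = 0.29572.
θ ≈ 17.2°.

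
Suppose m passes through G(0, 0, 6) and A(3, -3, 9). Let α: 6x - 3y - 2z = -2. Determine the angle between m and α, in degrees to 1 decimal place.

35.3

A direction vector for m is A − G = (3, -3, 3).
sin θ = |n·v| / (|n||v|) = |21| / (√49 · √27) = 0.57735.
θ ≈ 35.3°.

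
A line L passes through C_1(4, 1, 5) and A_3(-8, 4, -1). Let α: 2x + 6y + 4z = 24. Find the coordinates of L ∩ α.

(0, 2, 3)

A direction vector for L is A_3 − C_1 = (-12, 3, -6).
Substitute r = (4, 1, 5) + t(-12, 3, -6) into the plane: 34 + (-30)t = 24, so t = 1/3.
Intersection: (4, 1, 5) + (1/3)·(-12, 3, -6) = (0, 2, 3).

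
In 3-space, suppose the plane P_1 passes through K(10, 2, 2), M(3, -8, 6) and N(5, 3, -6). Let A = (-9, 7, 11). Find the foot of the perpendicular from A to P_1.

(3, -5, 2)

KM = (-7, -10, 4), KN = (-5, 1, -8); a normal to P_1 is KM × KN = (76, -76, -57).
Using K: P_1 has equation 76x - 76y - 57z = 494.
Foot = A − λn with λ = (n·A − d)/|n|² = (-1843 − 494)/14801 = -3/19.
Foot = (-9, 7, 11) − (-3/19)·(76, -76, -57) = (3, -5, 2).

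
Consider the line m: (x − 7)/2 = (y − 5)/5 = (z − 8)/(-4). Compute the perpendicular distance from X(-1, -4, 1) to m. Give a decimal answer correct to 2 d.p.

m has direction (2, 5, -4) through (7, 5, 8).
Taking (7, 5, 8) on m with direction v = (2, 5, -4): w = X − (7, 5, 8) = (-8, -9, -7), and w × v = (71, -46, -22).
Distance = |w × v| / |v| = √7641 / √45 ≈ 13.03.

13.03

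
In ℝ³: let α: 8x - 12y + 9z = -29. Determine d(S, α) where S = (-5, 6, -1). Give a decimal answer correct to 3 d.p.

5.412

n·S − d = (8)·(-5) + (-12)·(6) + (9)·(-1) − (-29) = -92; |n| = √289.
Distance = |-92| / √289 = 92/√289 ≈ 5.412.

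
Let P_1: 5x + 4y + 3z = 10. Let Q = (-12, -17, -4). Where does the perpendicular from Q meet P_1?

(3, -5, 5)

Foot = Q − λn with λ = (n·Q − d)/|n|² = (-140 − 10)/50 = -3.
Foot = (-12, -17, -4) − (-3)·(5, 4, 3) = (3, -5, 5).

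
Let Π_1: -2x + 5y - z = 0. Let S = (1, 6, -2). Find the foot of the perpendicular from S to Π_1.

(3, 1, -1)

Foot = S − λn with λ = (n·S − d)/|n|² = (30 − 0)/30 = 1.
Foot = (1, 6, -2) − 1·(-2, 5, -1) = (3, 1, -1).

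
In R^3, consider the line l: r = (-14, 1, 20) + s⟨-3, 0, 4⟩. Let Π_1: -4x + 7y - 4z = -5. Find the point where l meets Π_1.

(-5, 1, 8)

Substitute r = (-14, 1, 20) + t(-3, 0, 4) into the plane: -17 + (-4)t = -5, so t = -3.
Intersection: (-14, 1, 20) + (-3)·(-3, 0, 4) = (-5, 1, 8).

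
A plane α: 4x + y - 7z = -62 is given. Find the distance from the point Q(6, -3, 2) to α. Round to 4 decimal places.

8.4933

n·Q − d = (4)·(6) + (1)·(-3) + (-7)·(2) − (-62) = 69; |n| = √66.
Distance = |69| / √66 = 69/√66 ≈ 8.4933.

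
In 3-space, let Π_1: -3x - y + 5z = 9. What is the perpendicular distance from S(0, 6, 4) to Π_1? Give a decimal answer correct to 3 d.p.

n·S − d = (-3)·(0) + (-1)·(6) + (5)·(4) − 9 = 5; |n| = √35.
Distance = |5| / √35 = 5/√35 ≈ 0.845.

0.845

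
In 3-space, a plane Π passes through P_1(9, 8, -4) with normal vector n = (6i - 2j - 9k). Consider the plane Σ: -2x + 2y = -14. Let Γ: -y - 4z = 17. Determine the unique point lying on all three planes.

Π: n·r = n·P_1 gives 6x - 2y - 9z = 74.
Solving the 3×3 linear system 6x - 2y - 9z = 74, -2x + 2y = -14, -y - 4z = 17 (e.g. by elimination or Cramer's rule, determinant = -50) gives (6, -1, -4).

(6, -1, -4)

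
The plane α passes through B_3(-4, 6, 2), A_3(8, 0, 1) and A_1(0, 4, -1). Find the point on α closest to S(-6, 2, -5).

B_3A_3 = (12, -6, -1), B_3A_1 = (4, -2, -3); a normal to α is B_3A_3 × B_3A_1 = (16, 32, 0).
Using B_3: α has equation 16x + 32y = 128.
Foot = S − λn with λ = (n·S − d)/|n|² = (-32 − 128)/1280 = -1/8.
Foot = (-6, 2, -5) − (-1/8)·(16, 32, 0) = (-4, 6, -5).

(-4, 6, -5)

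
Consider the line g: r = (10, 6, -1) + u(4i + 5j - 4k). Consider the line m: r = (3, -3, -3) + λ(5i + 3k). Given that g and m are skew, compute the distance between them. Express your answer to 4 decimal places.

Common perpendicular direction n = (4, 5, -4) × (5, 0, 3) = (15, -32, -25).
With w = (3, -3, -3) − (10, 6, -1) = (-7, -9, -2), w · n = 233.
Distance = |w · n| / |n| = |233| / √1874 ≈ 5.3823.

5.3823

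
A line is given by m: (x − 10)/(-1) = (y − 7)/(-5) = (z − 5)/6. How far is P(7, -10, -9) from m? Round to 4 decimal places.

22.2203

m has direction (-1, -5, 6) through (10, 7, 5).
Taking (10, 7, 5) on m with direction v = (-1, -5, 6): w = P − (10, 7, 5) = (-3, -17, -14), and w × v = (-172, 32, -2).
Distance = |w × v| / |v| = √30612 / √62 ≈ 22.2203.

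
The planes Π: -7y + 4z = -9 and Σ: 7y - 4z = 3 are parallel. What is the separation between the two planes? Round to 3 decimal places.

0.744

Rescale Σ by 1/(-1): -7y + 4z = -3. Then distance = |-9 − (-3)| / √65 ≈ 0.744.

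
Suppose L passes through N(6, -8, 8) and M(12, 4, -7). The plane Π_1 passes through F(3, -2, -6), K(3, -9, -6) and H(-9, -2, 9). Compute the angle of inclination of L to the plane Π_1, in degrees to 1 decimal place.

13.5

A direction vector for L is M − N = (6, 12, -15).
FK = (0, -7, 0), FH = (-12, 0, 15); a normal to Π_1 is FK × FH = (-105, 0, -84).
Using F: Π_1 has equation -105x - 84z = 189.
sin θ = |n·v| / (|n||v|) = |630| / (√18081 · √405) = 0.23281.
θ ≈ 13.5°.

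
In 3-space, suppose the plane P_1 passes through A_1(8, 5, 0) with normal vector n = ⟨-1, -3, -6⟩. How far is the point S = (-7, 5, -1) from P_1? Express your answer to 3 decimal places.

3.096

P_1: n·r = n·A_1 gives -x - 3y - 6z = -23.
n·S − d = (-1)·(-7) + (-3)·(5) + (-6)·(-1) − (-23) = 21; |n| = √46.
Distance = |21| / √46 = 21/√46 ≈ 3.096.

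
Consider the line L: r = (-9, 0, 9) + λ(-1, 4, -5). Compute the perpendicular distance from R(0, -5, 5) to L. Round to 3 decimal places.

Taking (-9, 0, 9) on L with direction v = (-1, 4, -5): w = R − (-9, 0, 9) = (9, -5, -4), and w × v = (41, 49, 31).
Distance = |w × v| / |v| = √5043 / √42 ≈ 10.958.

10.958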